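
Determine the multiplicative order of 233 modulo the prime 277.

The order of 233 must divide p − 1 = 276 = 2^2 · 3 · 23.
Divisors: 1, 2, 3, 4, 6, 12, 23, 46, 69, 92, 138, 276.
Check each in increasing order: 233^1 ≡ 233;  233^2 ≡ 274;  233^3 ≡ 132;  233^4 ≡ 9;  233^6 ≡ 250;  233^12 ≡ 175;  233^23 ≡ 242;  233^46 ≡ 117;  233^69 ≡ 60;  233^92 ≡ 116;  233^138 ≡ 276;  233^276 ≡ 1.
Smallest exponent giving 1 is 276.

276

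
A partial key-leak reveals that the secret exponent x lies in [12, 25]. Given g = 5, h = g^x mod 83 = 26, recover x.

12

Compute 5^12 mod 83 = 26, then multiply by 5 repeatedly:
  5^12=26
Found 26 at exponent 12.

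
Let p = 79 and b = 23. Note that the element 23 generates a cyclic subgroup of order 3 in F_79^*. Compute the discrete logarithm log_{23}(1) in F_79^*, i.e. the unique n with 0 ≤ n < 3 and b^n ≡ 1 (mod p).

0

Successive powers of 23 modulo 79:
  23^0=1
So 23^0 ≡ 1 (mod 79), giving n = 0.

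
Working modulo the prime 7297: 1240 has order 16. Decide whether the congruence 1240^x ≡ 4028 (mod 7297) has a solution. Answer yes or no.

yes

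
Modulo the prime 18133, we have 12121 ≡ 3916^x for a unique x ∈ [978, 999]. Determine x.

980

Compute 3916^978 mod 18133 = 13400, then multiply by 3916 repeatedly:
  3916^978=13400  3916^979=15631  3916^980=12121
Found 12121 at exponent 980.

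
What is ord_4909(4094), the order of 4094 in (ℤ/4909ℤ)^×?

The order of 4094 must divide p − 1 = 4908 = 2^2 · 3 · 409.
Divisors: 1, 2, 3, 4, 6, 12, 409, 818, 1227, 1636, 2454, 4908.
Check each in increasing order: 4094^1 ≡ 4094;  4094^2 ≡ 1510;  4094^3 ≡ 1509;  4094^4 ≡ 2324;  4094^6 ≡ 4214;  4094^12 ≡ 1943;  4094^409 ≡ 1939;  4094^818 ≡ 4336;  4094^1227 ≡ 3296;  4094^1636 ≡ 4335;  4094^2454 ≡ 4908;  4094^4908 ≡ 1.
Smallest exponent giving 1 is 4908.

4908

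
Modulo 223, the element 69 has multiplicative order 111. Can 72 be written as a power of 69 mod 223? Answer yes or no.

yes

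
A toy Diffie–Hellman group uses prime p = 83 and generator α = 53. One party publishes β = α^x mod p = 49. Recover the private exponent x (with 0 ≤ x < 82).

Successive powers of 53 modulo 83:
  53^0=1  53^1=53  53^2=70  53^3=58  53^4=3  53^5=76
  53^6=44  53^7=8  53^8=9  53^9=62  53^10=49
So 53^10 ≡ 49 (mod 83), giving x = 10.

10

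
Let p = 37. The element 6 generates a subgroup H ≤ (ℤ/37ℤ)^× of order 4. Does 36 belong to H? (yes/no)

yes

⟨6⟩ has order 4; its elements mod 37 are {1, 6, 31, 36}.
36 is in this set.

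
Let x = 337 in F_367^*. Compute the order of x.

The order of 337 must divide p − 1 = 366 = 2 · 3 · 61.
Divisors: 1, 2, 3, 6, 61, 122, 183, 366.
Check each in increasing order: 337^1 ≡ 337;  337^2 ≡ 166;  337^3 ≡ 158;  337^6 ≡ 8;  337^61 ≡ 284;  337^122 ≡ 283;  337^183 ≡ 366;  337^366 ≡ 1.
Smallest exponent giving 1 is 366.

366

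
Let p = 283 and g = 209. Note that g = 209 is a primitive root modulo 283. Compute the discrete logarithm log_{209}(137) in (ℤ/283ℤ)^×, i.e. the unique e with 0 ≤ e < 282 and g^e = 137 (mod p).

106

Baby-step giant-step with m = ceil(sqrt(282)) = 17.
Baby table (209^j mod 283 for j=0..16):
  0:1  1:209  2:99  3:32  4:179  5:55  6:175  7:68
  8:62  9:223  10:195  11:3  12:61  13:14  14:96  15:254
  16:165
Giant step factor: 209^(-17) ≡ 69 (mod 283).
Scan 137·69^i mod 283 for i = 0, 1, …:
  i=0: 137   i=1: 114   i=2: 225   i=3: 243
  i=4: 70   i=5: 19   i=6: 179
Match at i=6, j=4: e = 6·17 + 4 = 106.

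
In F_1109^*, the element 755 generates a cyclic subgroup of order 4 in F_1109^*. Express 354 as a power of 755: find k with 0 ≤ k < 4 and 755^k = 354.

Successive powers of 755 modulo 1109:
  755^0=1  755^1=755  755^2=1108  755^3=354
So 755^3 ≡ 354 (mod 1109), giving k = 3.

3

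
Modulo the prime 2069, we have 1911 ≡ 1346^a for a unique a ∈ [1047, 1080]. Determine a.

Compute 1346^1047 mod 2069 = 1566, then multiply by 1346 repeatedly:
  1346^1047=1566  1346^1048=1594  1346^1049=2040  1346^1050=277  1346^1051=422
  1346^1052=1106  1346^1053=1065  1346^1054=1742  1346^1055=555  1346^1056=121
  1346^1057=1484  1346^1058=879  1346^1059=1735  1346^1060=1478  1346^1061=1079
  1346^1062=1965  1346^1063=708  1346^1064=1228  1346^1065=1826  1346^1066=1893
  1346^1067=1039  1346^1068=1919  1346^1069=862  1346^1070=1612  1346^1071=1440
  1346^1072=1656  1346^1073=663  1346^1074=659  1346^1075=1482  1346^1076=256
  1346^1077=1122  1346^1078=1911
Found 1911 at exponent 1078.

1078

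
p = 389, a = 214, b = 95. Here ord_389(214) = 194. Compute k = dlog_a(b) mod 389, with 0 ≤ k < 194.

5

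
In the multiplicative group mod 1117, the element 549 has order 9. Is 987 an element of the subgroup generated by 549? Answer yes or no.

no

⟨549⟩ has order 9; its elements mod 1117 are {1, 120, 529, 549, 591, 777, 928, 996, 1094}.
987 is not in this set.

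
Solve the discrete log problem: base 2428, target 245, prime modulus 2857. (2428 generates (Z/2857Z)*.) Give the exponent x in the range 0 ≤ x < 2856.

2219

Baby-step giant-step with m = ceil(sqrt(2856)) = 54.
Baby table (2428^j mod 2857 for j=0..53):
  0:1  1:2428  2:1193  3:2463  4:463  5:1363  6:958  7:426
  8:94  9:2529  10:719  11:105  12:667  13:2414  14:1485  15:46
  16:265  17:595  18:1875  19:1299  20:2701  21:1213  22:2454  23:1467
  24:2054  25:1647  26:1973  27:2112  28:2478  29:2599  30:2116  31:762
  32:1657  33:540  34:2614  35:1395  36:1515  37:1461  38:1771  39:203
  40:1480  41:2191  42:14  43:2565  44:2417  45:198  46:768  47:1940
  48:1984  49:250  50:1316  51:1122  52:1495  53:1470
Giant step factor: 2428^(-54) ≡ 1002 (mod 2857).
Scan 245·1002^i mod 2857 for i = 0, 1, …:
  i=0: 245   i=1: 2645   i=2: 1851   i=3: 509
  i=4: 1472   i=5: 732   i=6: 2072   i=7: 1962
  i=8: 308   i=9: 60     …   i=40: 2616
  i=41: 1363
Match at i=41, j=5: x = 41·54 + 5 = 2219.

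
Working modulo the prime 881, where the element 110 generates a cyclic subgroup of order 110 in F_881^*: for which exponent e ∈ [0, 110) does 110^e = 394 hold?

Baby-step giant-step with m = ceil(sqrt(110)) = 11.
Baby table (110^j mod 881 for j=0..10):
  0:1  1:110  2:647  3:690  4:134  5:644  6:360  7:836
  8:336  9:839  10:666
Giant step factor: 110^(-11) ≡ 418 (mod 881).
Scan 394·418^i mod 881 for i = 0, 1, …:
  i=0: 394   i=1: 826   i=2: 797   i=3: 128
  i=4: 644
Match at i=4, j=5: e = 4·11 + 5 = 49.

49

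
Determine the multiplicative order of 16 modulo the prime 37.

9

The order of 16 must divide p − 1 = 36 = 2^2 · 3^2.
Divisors: 1, 2, 3, 4, 6, 9, 12, 18, 36.
Check each in increasing order: 16^1 ≡ 16;  16^2 ≡ 34;  16^3 ≡ 26;  16^4 ≡ 9;  16^6 ≡ 10;  16^9 ≡ 1.
Smallest exponent giving 1 is 9.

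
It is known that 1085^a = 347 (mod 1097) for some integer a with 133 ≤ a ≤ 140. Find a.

138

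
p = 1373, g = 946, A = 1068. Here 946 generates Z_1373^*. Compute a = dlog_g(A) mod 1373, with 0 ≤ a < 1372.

Baby-step giant-step with m = ceil(sqrt(1372)) = 38.
Baby table (946^j mod 1373 for j=0..37):
  0:1  1:946  2:1093  3:109  4:139  5:1059  6:897  7:48
  8:99  9:290  10:1113  11:1180  12:31  13:493  14:931  15:633
  16:190  17:1250  18:347  19:115  20:323  21:752  22:178  23:882
  24:961  25:180  26:28  27:401  28:398  29:306  30:1146  31:819
  32:402  33:1344  34:26  35:1255  36:958  37:88
Giant step factor: 946^(-38) ≡ 87 (mod 1373).
Scan 1068·87^i mod 1373 for i = 0, 1, …:
  i=0: 1068   i=1: 925   i=2: 841   i=3: 398
Match at i=3, j=28: a = 3·38 + 28 = 142.

142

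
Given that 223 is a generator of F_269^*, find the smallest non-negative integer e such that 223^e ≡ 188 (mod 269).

194

Baby-step giant-step with m = ceil(sqrt(268)) = 17.
Baby table (223^j mod 269 for j=0..16):
  0:1  1:223  2:233  3:42  4:220  5:102  6:150  7:94
  8:249  9:113  10:182  11:236  12:173  13:112  14:228  15:3
  16:131
Giant step factor: 223^(-17) ≡ 132 (mod 269).
Scan 188·132^i mod 269 for i = 0, 1, …:
  i=0: 188   i=1: 68   i=2: 99   i=3: 156
  i=4: 148   i=5: 168   i=6: 118   i=7: 243
  i=8: 65   i=9: 241   i=10: 70   i=11: 94
Match at i=11, j=7: e = 11·17 + 7 = 194.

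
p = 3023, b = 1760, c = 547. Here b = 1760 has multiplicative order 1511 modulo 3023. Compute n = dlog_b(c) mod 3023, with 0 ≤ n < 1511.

Baby-step giant-step with m = ceil(sqrt(1511)) = 39.
Baby table (1760^j mod 3023 for j=0..38):
  0:1  1:1760  2:2048  3:1064  4:1403  5:2512  6:1494  7:2453
  8:436  9:2541  10:1143  11:1385  12:1062  13:906  14:1439  15:2389
  16:2670  17:1458  18:2576  19:2283  20:513  21:2026  22:1643  23:1692
  24:265  25:858  26:1603  27:821  28:2989  29:620  30:2920  31:100
  32:666  33:2259  34:595  35:1242  36:291  37:1273  38:437
Giant step factor: 1760^(-39) ≡ 1450 (mod 3023).
Scan 547·1450^i mod 3023 for i = 0, 1, …:
  i=0: 547   i=1: 1124   i=2: 403   i=3: 911
  i=4: 2922   i=5: 1677   i=6: 1158   i=7: 1335
  i=8: 1030   i=9: 138     …   i=27: 1540
  i=28: 2026
Match at i=28, j=21: n = 28·39 + 21 = 1113.

1113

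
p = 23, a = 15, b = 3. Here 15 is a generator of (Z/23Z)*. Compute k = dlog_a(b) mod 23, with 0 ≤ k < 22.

10

Successive powers of 15 modulo 23:
  15^0=1  15^1=15  15^2=18  15^3=17  15^4=2  15^5=7
  15^6=13  15^7=11  15^8=4  15^9=14  15^10=3
So 15^10 ≡ 3 (mod 23), giving k = 10.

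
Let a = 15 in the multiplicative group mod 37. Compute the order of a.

36

The order of 15 must divide p − 1 = 36 = 2^2 · 3^2.
Divisors: 1, 2, 3, 4, 6, 9, 12, 18, 36.
Check each in increasing order: 15^1 ≡ 15;  15^2 ≡ 3;  15^3 ≡ 8;  15^4 ≡ 9;  15^6 ≡ 27;  15^9 ≡ 31;  15^12 ≡ 26;  15^18 ≡ 36;  15^36 ≡ 1.
Smallest exponent giving 1 is 36.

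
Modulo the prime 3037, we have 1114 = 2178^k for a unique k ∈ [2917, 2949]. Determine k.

2943

Compute 2178^2917 mod 3037 = 3009, then multiply by 2178 repeatedly:
  2178^2917=3009  2178^2918=2793  2178^2919=43  2178^2920=2544  2178^2921=1344
  2178^2922=2601  2178^2923=973  2178^2924=2405  2178^2925=2302  2178^2926=2706
  2178^2927=1888  2178^2928=3003  2178^2929=1873  2178^2930=703  2178^2931=486
  2178^2932=1632  2178^2933=1206  2178^2934=2700  2178^2935=968  2178^2936=626
  2178^2937=2852  2178^2938=991  2178^2939=2128  2178^2940=322  2178^2941=2806
  2178^2942=1024  2178^2943=1114
Found 1114 at exponent 2943.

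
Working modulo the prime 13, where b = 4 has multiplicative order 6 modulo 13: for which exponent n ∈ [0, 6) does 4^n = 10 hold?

Successive powers of 4 modulo 13:
  4^0=1  4^1=4  4^2=3  4^3=12  4^4=9  4^5=10
So 4^5 ≡ 10 (mod 13), giving n = 5.

5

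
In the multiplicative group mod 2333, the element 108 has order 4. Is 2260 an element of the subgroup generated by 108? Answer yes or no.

2260 ∈ ⟨108⟩ iff 2260^4 ≡ 1 (mod 2333), since |⟨108⟩| = 4.
2260^4 mod 2333 = 965.
Since 965 ≠ 1, 2260 does not lie in the subgroup.

no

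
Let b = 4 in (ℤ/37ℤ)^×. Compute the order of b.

18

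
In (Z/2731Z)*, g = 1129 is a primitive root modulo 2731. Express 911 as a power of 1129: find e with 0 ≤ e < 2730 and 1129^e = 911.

Baby-step giant-step with m = ceil(sqrt(2730)) = 53.
Baby table (1129^j mod 2731 for j=0..52):
  0:1  1:1129  2:1995  3:2011  4:958  5:106  6:2241  7:1183
  8:148  9:501  10:312  11:2680  12:2503  13:2033  14:1217  15:300
  16:56  17:411  18:2480  19:645  20:1759  21:474  22:2601  23:704
  24:95  25:746  26:1086  27:2606  28:887  29:1877  30:2608  31:414
  32:405  33:1168  34:2330  35:617  36:188  37:1965  38:913  39:1190
  40:2589  41:811  42:734  43:1193  44:514  45:1334  46:1305  47:1336
  48:832  49:2595  50:2123  51:1780  52:2335
Giant step factor: 1129^(-53) ≡ 99 (mod 2731).
Scan 911·99^i mod 2731 for i = 0, 1, …:
  i=0: 911   i=1: 66   i=2: 1072   i=3: 2350
  i=4: 515   i=5: 1827   i=6: 627   i=7: 1991
  i=8: 477   i=9: 796     …   i=23: 342
  i=24: 1086
Match at i=24, j=26: e = 24·53 + 26 = 1298.

1298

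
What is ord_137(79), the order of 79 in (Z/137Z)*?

The order of 79 must divide p − 1 = 136 = 2^3 · 17.
Divisors: 1, 2, 4, 8, 17, 34, 68, 136.
Check each in increasing order: 79^1 ≡ 79;  79^2 ≡ 76;  79^4 ≡ 22;  79^8 ≡ 73;  79^17 ≡ 127;  79^34 ≡ 100;  79^68 ≡ 136;  79^136 ≡ 1.
Smallest exponent giving 1 is 136.

136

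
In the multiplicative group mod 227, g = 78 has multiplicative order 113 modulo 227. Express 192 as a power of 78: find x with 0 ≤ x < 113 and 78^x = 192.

80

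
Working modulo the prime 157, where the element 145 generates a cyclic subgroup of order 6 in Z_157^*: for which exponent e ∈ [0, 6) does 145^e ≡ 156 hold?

Successive powers of 145 modulo 157:
  145^0=1  145^1=145  145^2=144  145^3=156
So 145^3 ≡ 156 (mod 157), giving e = 3.

3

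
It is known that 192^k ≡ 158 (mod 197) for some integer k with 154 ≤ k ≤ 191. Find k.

Compute 192^154 mod 197 = 6, then multiply by 192 repeatedly:
  192^154=6  192^155=167  192^156=150  192^157=38  192^158=7
  192^159=162  192^160=175  192^161=110  192^162=41  192^163=189
  192^164=40  192^165=194  192^166=15  192^167=122  192^168=178
  192^169=95  192^170=116  192^171=11  192^172=142  192^173=78
  192^174=4  192^175=177  192^176=100  192^177=91  192^178=136
  192^179=108  192^180=51  192^181=139  192^182=93  192^183=126
  192^184=158
Found 158 at exponent 184.

184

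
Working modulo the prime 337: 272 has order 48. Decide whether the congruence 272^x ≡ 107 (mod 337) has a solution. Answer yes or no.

no

107 ∈ ⟨272⟩ iff 107^48 ≡ 1 (mod 337), since |⟨272⟩| = 48.
107^48 mod 337 = 52.
Since 52 ≠ 1, 107 does not lie in the subgroup.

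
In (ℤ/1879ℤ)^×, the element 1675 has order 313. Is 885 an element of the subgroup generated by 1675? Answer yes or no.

no

885 ∈ ⟨1675⟩ iff 885^313 ≡ 1 (mod 1879), since |⟨1675⟩| = 313.
885^313 mod 1879 = 1878.
Since 1878 ≠ 1, 885 does not lie in the subgroup.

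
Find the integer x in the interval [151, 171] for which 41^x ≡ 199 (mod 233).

Compute 41^151 mod 233 = 54, then multiply by 41 repeatedly:
  41^151=54  41^152=117  41^153=137  41^154=25  41^155=93
  41^156=85  41^157=223  41^158=56  41^159=199
Found 199 at exponent 159.

159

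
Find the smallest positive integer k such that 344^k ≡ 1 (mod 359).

The order of 344 must divide p − 1 = 358 = 2 · 179.
Divisors: 1, 2, 179, 358.
Check each in increasing order: 344^1 ≡ 344;  344^2 ≡ 225;  344^179 ≡ 358;  344^358 ≡ 1.
Smallest exponent giving 1 is 358.

358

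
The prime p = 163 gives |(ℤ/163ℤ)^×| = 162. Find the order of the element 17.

The order of 17 must divide p − 1 = 162 = 2 · 3^4.
Divisors: 1, 2, 3, 6, 9, 18, 27, 54, 81, 162.
Check each in increasing order: 17^1 ≡ 17;  17^2 ≡ 126;  17^3 ≡ 23;  17^6 ≡ 40;  17^9 ≡ 105;  17^18 ≡ 104;  17^27 ≡ 162;  17^54 ≡ 1.
Smallest exponent giving 1 is 54.

54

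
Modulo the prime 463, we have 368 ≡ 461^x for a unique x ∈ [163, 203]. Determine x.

175

Compute 461^163 mod 463 = 360, then multiply by 461 repeatedly:
  461^163=360  461^164=206  461^165=51  461^166=361  461^167=204
  461^168=55  461^169=353  461^170=220  461^171=23  461^172=417
  461^173=92  461^174=279  461^175=368
Found 368 at exponent 175.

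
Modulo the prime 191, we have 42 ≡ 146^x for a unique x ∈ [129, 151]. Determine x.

143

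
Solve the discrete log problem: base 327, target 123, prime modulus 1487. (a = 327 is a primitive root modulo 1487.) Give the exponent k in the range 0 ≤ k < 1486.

645

Baby-step giant-step with m = ceil(sqrt(1486)) = 39.
Baby table (327^j mod 1487 for j=0..38):
  0:1  1:327  2:1352  3:465  4:381  5:1166  6:610  7:212
  8:922  9:1120  10:438  11:474  12:350  13:1438  14:334  15:667
  16:1007  17:662  18:859  19:1337  20:21  21:919  22:139  23:843
  24:566  25:694  26:914  27:1478  28:31  29:1215  30:276  31:1032
  32:1402  33:458  34:1066  35:624  36:329  37:519  38:195
Giant step factor: 327^(-39) ≡ 1073 (mod 1487).
Scan 123·1073^i mod 1487 for i = 0, 1, …:
  i=0: 123   i=1: 1123   i=2: 509   i=3: 428
  i=4: 1248   i=5: 804   i=6: 232   i=7: 607
  i=8: 5   i=9: 904     …   i=15: 339
  i=16: 919
Match at i=16, j=21: k = 16·39 + 21 = 645.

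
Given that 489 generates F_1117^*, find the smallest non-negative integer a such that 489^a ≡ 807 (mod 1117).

676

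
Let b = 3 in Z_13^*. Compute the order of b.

3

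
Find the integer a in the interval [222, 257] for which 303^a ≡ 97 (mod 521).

Compute 303^222 mod 521 = 246, then multiply by 303 repeatedly:
  303^222=246  303^223=35  303^224=185  303^225=308  303^226=65
  303^227=418  303^228=51  303^229=344  303^230=32  303^231=318
  303^232=490  303^233=506  303^234=144  303^235=389  303^236=121
  303^237=193  303^238=127  303^239=448  303^240=284  303^241=87
  303^242=311  303^243=453  303^244=236  303^245=131  303^246=97
Found 97 at exponent 246.

246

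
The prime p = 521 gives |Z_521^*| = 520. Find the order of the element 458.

The order of 458 must divide p − 1 = 520 = 2^3 · 5 · 13.
Divisors: 1, 2, 4, 5, 8, 10, 13, 20, 26, 40, 52, 65, 104, 130, 260, 520.
Check each in increasing order: 458^1 ≡ 458;  458^2 ≡ 322;  458^4 ≡ 5;  458^5 ≡ 206;  458^8 ≡ 25;  458^10 ≡ 235;  458^13 ≡ 461;  458^20 ≡ 520;  458^26 ≡ 474;  458^40 ≡ 1.
Smallest exponent giving 1 is 40.

40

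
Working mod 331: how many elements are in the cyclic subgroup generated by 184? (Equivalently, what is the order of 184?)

The order of 184 must divide p − 1 = 330 = 2 · 3 · 5 · 11.
Divisors: 1, 2, 3, 5, 6, 10, 11, 15, 22, 30, 33, 55, 66, 110, 165, 330.
Check each in increasing order: 184^1 ≡ 184;  184^2 ≡ 94;  184^3 ≡ 84;  184^5 ≡ 283;  184^6 ≡ 105;  184^10 ≡ 318;  184^11 ≡ 256;  184^15 ≡ 293;  184^22 ≡ 329;  184^30 ≡ 120;  184^33 ≡ 150;  184^55 ≡ 31;  184^66 ≡ 323;  184^110 ≡ 299;  184^165 ≡ 1.
Smallest exponent giving 1 is 165.

165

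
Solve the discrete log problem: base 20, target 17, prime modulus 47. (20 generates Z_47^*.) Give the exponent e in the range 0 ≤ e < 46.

Baby-step giant-step with m = ceil(sqrt(46)) = 7.
Baby table (20^j mod 47 for j=0..6):
  0:1  1:20  2:24  3:10  4:12  5:5  6:6
Giant step factor: 20^(-7) ≡ 38 (mod 47).
Scan 17·38^i mod 47 for i = 0, 1, …:
  i=0: 17   i=1: 35   i=2: 14   i=3: 15
  i=4: 6
Match at i=4, j=6: e = 4·7 + 6 = 34.

34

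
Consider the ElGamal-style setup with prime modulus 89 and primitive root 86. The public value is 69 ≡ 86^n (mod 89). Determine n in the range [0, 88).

58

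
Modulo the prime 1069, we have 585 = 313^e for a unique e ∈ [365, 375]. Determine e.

370

Compute 313^365 mod 1069 = 207, then multiply by 313 repeatedly:
  313^365=207  313^366=651  313^367=653  313^368=210  313^369=521
  313^370=585
Found 585 at exponent 370.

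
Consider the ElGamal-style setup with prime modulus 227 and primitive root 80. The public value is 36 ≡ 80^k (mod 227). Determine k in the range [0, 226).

172

Baby-step giant-step with m = ceil(sqrt(226)) = 16.
Baby table (80^j mod 227 for j=0..15):
  0:1  1:80  2:44  3:115  4:120  5:66  6:59  7:180
  8:99  9:202  10:43  11:35  12:76  13:178  14:166  15:114
Giant step factor: 80^(-16) ≡ 210 (mod 227).
Scan 36·210^i mod 227 for i = 0, 1, …:
  i=0: 36   i=1: 69   i=2: 189   i=3: 192
  i=4: 141   i=5: 100   i=6: 116   i=7: 71
  i=8: 155   i=9: 89   i=10: 76
Match at i=10, j=12: k = 10·16 + 12 = 172.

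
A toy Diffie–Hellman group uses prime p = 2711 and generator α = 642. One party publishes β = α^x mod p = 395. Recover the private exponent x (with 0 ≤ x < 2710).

1265

Baby-step giant-step with m = ceil(sqrt(2710)) = 53.
Baby table (642^j mod 2711 for j=0..52):
  0:1  1:642  2:92  3:2133  4:331  5:1044  6:631  7:1163
  8:1121  9:1267  10:114  11:2702  12:2355  13:1883  14:2491  15:2443
  16:1448  17:2454  18:377  19:755  20:2152  21:1685  22:81  23:493
  24:2030  25:1980  26:2412  27:523  28:2313  29:2029  30:1338  31:2320
  32:1101  33:1982  34:985  35:707  36:1157  37:2691  38:715  39:871
  40:716  41:1513  42:808  43:935  44:1139  45:1979  46:1770  47:431
  48:180  49:1698  50:294  51:1689  52:2649
Giant step factor: 642^(-53) ≡ 2478 (mod 2711).
Scan 395·2478^i mod 2711 for i = 0, 1, …:
  i=0: 395   i=1: 139   i=2: 145   i=3: 1458
  i=4: 1872   i=5: 295   i=6: 1751   i=7: 1378
  i=8: 1535   i=9: 197     …   i=22: 388
  i=23: 1770
Match at i=23, j=46: x = 23·53 + 46 = 1265.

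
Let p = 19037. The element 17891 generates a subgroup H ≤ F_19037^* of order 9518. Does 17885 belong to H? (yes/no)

no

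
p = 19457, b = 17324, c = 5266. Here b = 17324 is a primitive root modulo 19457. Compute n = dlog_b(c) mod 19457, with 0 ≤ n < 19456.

Baby-step giant-step with m = ceil(sqrt(19456)) = 140.
Baby table (17324^j mod 19457 for j=0..139):
  0:1  1:17324  2:16208  3:3425  4:10307  5:1579  6:17511  7:6477
  8:18486  9:8701  10:2745  11:1472  12:12258  13:3894  14:2237  15:14901
  16:8905  17:15124  18:214  19:10506  20:5166  21:13041  22:7057  23:7137
  24:11610  25:4631  26:6233  27:13599  28:3720  29:3696  30:15974  31:16122
  32:11750  33:17323  34:18341  35:6674  36:6882  37:10729  38:15932  39:8423
  40:12009  41:9672  42:13501  43:18184  44:10786  45:11093  46:17800  47:12664
  48:13461  49:6219  50:4547  51:10292  52:14117  53:7875  54:13473  55:80
  56:4473  57:12478  58:1602  59:7366  60:9578  61:19433  62:12278  63:148
  64:15085  65:5573  66:1018  67:7790  68:208  69:3847  70:5203  71:11948
  72:3586  73:17120  74:3829  75:4683  76:12059  77:307  78:6707  79:14321
  80:797  81:12215  82:17785  83:5745  84:3825  85:13215  86:5598  87:6064
  88:4393  89:8005  90:8581  91:5764  92:2212  93:9855  94:12302  95:7327
  96:14937  97:9945  98:14902  99:6772  100:11875  101:3639  102:1356  103:6745
  104:11095  105:13534  106:6166  107:854  108:7376  109:7705  110:6400  111:7614
  112:5933  113:11418  114:5570  115:7417  116:17537  117:9390  118:11840  119:466
  120:17786  121:3612  122:576  123:16640  124:15905  125:7643  126:2447  127:14482
  128:7610  129:14465  130:4957  131:11327  132:5103  133:11221  134:17174  135:5389
  136:4350  137:2439  138:12089  139:14145
Giant step factor: 17324^(-140) ≡ 18386 (mod 19457).
Scan 5266·18386^i mod 19457 for i = 0, 1, …:
  i=0: 5266   i=1: 2644   i=2: 8998   i=3: 13814
  i=4: 11983   i=5: 7827   i=6: 3250   i=7: 2053
  i=8: 19335   i=9: 13920     …   i=62: 1190
  i=63: 9672
Match at i=63, j=41: n = 63·140 + 41 = 8861.

8861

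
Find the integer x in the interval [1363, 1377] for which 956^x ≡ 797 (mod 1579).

1368

Compute 956^1363 mod 1579 = 1240, then multiply by 956 repeatedly:
  956^1363=1240  956^1364=1190  956^1365=760  956^1366=220  956^1367=313
  956^1368=797
Found 797 at exponent 1368.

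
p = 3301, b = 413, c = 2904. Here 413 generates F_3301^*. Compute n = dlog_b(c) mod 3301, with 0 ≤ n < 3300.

Baby-step giant-step with m = ceil(sqrt(3300)) = 58.
Baby table (413^j mod 3301 for j=0..57):
  0:1  1:413  2:2218  3:1657  4:1034  5:1213  6:2518  7:119
  8:2933  9:3163  10:2424  11:909  12:2404  13:2552  14:957  15:2422
  16:83  17:1269  18:2539  19:2190  20:3297  21:1649  22:1031  23:3275
  24:2466  25:1750  26:3132  27:2825  28:1472  29:552  30:207  31:2966
  32:287  33:2996  34:2774  35:215  36:2969  37:1526  38:3048  39:1143
  40:16  41:6  42:2478  43:104  44:39  45:2903  46:676  47:1904
  48:714  49:1093  50:2473  51:1340  52:2153  53:1220  54:2108  55:2441
  56:1328  57:498
Giant step factor: 413^(-58) ≡ 1719 (mod 3301).
Scan 2904·1719^i mod 3301 for i = 0, 1, …:
  i=0: 2904   i=1: 864   i=2: 3067   i=3: 476
  i=4: 2897   i=5: 2035   i=6: 2406   i=7: 3062
  i=8: 1784   i=9: 67     …   i=30: 66
  i=31: 1220
Match at i=31, j=53: n = 31·58 + 53 = 1851.

1851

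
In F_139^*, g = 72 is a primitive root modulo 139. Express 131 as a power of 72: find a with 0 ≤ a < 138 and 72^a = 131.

108

Baby-step giant-step with m = ceil(sqrt(138)) = 12.
Baby table (72^j mod 139 for j=0..11):
  0:1  1:72  2:41  3:33  4:13  5:102  6:116  7:12
  8:30  9:75  10:118  11:17
Giant step factor: 72^(-12) ≡ 36 (mod 139).
Scan 131·36^i mod 139 for i = 0, 1, …:
  i=0: 131   i=1: 129   i=2: 57   i=3: 106
  i=4: 63   i=5: 44   i=6: 55   i=7: 34
  i=8: 112   i=9: 1
Match at i=9, j=0: a = 9·12 + 0 = 108.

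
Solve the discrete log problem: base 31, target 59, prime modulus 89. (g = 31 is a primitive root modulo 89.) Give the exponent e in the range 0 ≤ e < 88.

61

Baby-step giant-step with m = ceil(sqrt(88)) = 10.
Baby table (31^j mod 89 for j=0..9):
  0:1  1:31  2:71  3:65  4:57  5:76  6:42  7:56
  8:45  9:60
Giant step factor: 31^(-10) ≡ 79 (mod 89).
Scan 59·79^i mod 89 for i = 0, 1, …:
  i=0: 59   i=1: 33   i=2: 26   i=3: 7
  i=4: 19   i=5: 77   i=6: 31
Match at i=6, j=1: e = 6·10 + 1 = 61.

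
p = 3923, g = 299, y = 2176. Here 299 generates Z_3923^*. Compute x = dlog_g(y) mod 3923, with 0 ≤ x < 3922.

1929

Baby-step giant-step with m = ceil(sqrt(3922)) = 63.
Baby table (299^j mod 3923 for j=0..62):
  0:1  1:299  2:3095  3:3500  4:2982  5:1097  6:2394  7:1820
  8:2806  9:3395  10:2971  11:1731  12:3656  13:2550  14:1388  15:3097
  16:175  17:1326  18:251  19:512  20:91  21:3671  22:3112  23:737
  24:675  25:1752  26:2089  27:854  28:351  29:2951  30:3597  31:601
  32:3164  33:593  34:772  35:3294  36:233  37:2976  38:3226  39:3439
  40:435  41:606  42:736  43:376  44:2580  45:2512  46:1795  47:3177
  48:557  49:1777  50:1718  51:3692  52:1545  53:2964  54:3561  55:1606
  56:1588  57:129  58:3264  59:3032  60:355  61:224  62:285
Giant step factor: 299^(-63) ≡ 2046 (mod 3923).
Scan 2176·2046^i mod 3923 for i = 0, 1, …:
  i=0: 2176   i=1: 3414   i=2: 2104   i=3: 1253
  i=4: 1919   i=5: 3274   i=6: 2043   i=7: 1983
  i=8: 836   i=9: 28     …   i=29: 2362
  i=30: 3439
Match at i=30, j=39: x = 30·63 + 39 = 1929.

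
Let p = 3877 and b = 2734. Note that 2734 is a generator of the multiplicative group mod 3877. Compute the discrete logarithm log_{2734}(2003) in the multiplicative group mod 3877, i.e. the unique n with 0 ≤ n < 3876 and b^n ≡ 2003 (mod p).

Baby-step giant-step with m = ceil(sqrt(3876)) = 63.
Baby table (2734^j mod 3877 for j=0..62):
  0:1  1:2734  2:3777  3:1867  4:2246  5:3273  6:266  7:2245
  8:539  9:366  10:378  11:2170  12:970  13:112  14:3802  15:431
  16:3623  17:3424  18:2138  19:2653  20:3312  21:2213  22:2222  23:3566
  24:2666  25:84  26:913  27:3231  28:1748  29:2568  30:3542  31:2959
  32:2484  33:2629  34:3605  35:736  36:61  37:63  38:1654  39:1454
  40:1311  41:1926  42:718  43:1250  44:1863  45:2941  46:3673  47:552
  48:1015  49:2955  50:3179  51:3029  52:14  53:3383  54:2477  55:2876
  56:428  57:3175  58:3724  59:414  60:3669  61:1247  62:1415
Giant step factor: 2734^(-63) ≡ 445 (mod 3877).
Scan 2003·445^i mod 3877 for i = 0, 1, …:
  i=0: 2003   i=1: 3502   i=2: 3713   i=3: 683
  i=4: 1529   i=5: 1930   i=6: 2033   i=7: 1344
  i=8: 1022   i=9: 1181     …   i=26: 321
  i=27: 3273
Match at i=27, j=5: n = 27·63 + 5 = 1706.

1706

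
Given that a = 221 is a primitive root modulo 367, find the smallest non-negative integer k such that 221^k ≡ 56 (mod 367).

Baby-step giant-step with m = ceil(sqrt(366)) = 20.
Baby table (221^j mod 367 for j=0..19):
  0:1  1:221  2:30  3:24  4:166  5:353  6:209  7:314
  8:31  9:245  10:196  11:10  12:8  13:300  14:240  15:192
  16:227  17:255  18:204  19:310
Giant step factor: 221^(-20) ≡ 37 (mod 367).
Scan 56·37^i mod 367 for i = 0, 1, …:
  i=0: 56   i=1: 237   i=2: 328   i=3: 25
  i=4: 191   i=5: 94   i=6: 175   i=7: 236
  i=8: 291   i=9: 124     …   i=14: 313
  i=15: 204
Match at i=15, j=18: k = 15·20 + 18 = 318.

318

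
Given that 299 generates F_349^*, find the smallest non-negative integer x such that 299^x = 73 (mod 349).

202

Baby-step giant-step with m = ceil(sqrt(348)) = 19.
Baby table (299^j mod 349 for j=0..18):
  0:1  1:299  2:57  3:291  4:108  5:184  6:223  7:18
  8:147  9:328  10:3  11:199  12:171  13:175  14:324  15:203
  16:320  17:54  18:92
Giant step factor: 299^(-19) ≡ 72 (mod 349).
Scan 73·72^i mod 349 for i = 0, 1, …:
  i=0: 73   i=1: 21   i=2: 116   i=3: 325
  i=4: 17   i=5: 177   i=6: 180   i=7: 47
  i=8: 243   i=9: 46   i=10: 171
Match at i=10, j=12: x = 10·19 + 12 = 202.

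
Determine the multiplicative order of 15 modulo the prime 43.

21

The order of 15 must divide p − 1 = 42 = 2 · 3 · 7.
Divisors: 1, 2, 3, 6, 7, 14, 21, 42.
Check each in increasing order: 15^1 ≡ 15;  15^2 ≡ 10;  15^3 ≡ 21;  15^6 ≡ 11;  15^7 ≡ 36;  15^14 ≡ 6;  15^21 ≡ 1.
Smallest exponent giving 1 is 21.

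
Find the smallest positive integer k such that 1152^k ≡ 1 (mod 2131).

2130

The order of 1152 must divide p − 1 = 2130 = 2 · 3 · 5 · 71.
Divisors: 1, 2, 3, 5, 6, 10, 15, 30, 71, 142, 213, 355, 426, 710, 1065, 2130.
Check each in increasing order: 1152^1 ≡ 1152;  1152^2 ≡ 1622;  1152^3 ≡ 1788;  1152^5 ≡ 1976;  1152^6 ≡ 444;  1152^10 ≡ 584;  1152^15 ≡ 1113;  1152^30 ≡ 658;  1152^71 ≡ 1422;  1152^142 ≡ 1896;  1152^213 ≡ 397;  1152^355 ≡ 469;  1152^426 ≡ 2046;  1152^710 ≡ 468;  1152^1065 ≡ 2130;  1152^2130 ≡ 1.
Smallest exponent giving 1 is 2130.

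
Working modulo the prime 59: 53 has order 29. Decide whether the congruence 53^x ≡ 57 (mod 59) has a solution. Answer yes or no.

57 ∈ ⟨53⟩ iff 57^29 ≡ 1 (mod 59), since |⟨53⟩| = 29.
57^29 mod 59 = 1.
Since 1 = 1, 57 lies in the subgroup.

yes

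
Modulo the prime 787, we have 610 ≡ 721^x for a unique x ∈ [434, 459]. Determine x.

451

Compute 721^434 mod 787 = 144, then multiply by 721 repeatedly:
  721^434=144  721^435=727  721^436=25  721^437=711  721^438=294
  721^439=271  721^440=215  721^441=763  721^442=10  721^443=127
  721^444=275  721^445=738  721^446=86  721^447=620  721^448=4
  721^449=523  721^450=110  721^451=610
Found 610 at exponent 451.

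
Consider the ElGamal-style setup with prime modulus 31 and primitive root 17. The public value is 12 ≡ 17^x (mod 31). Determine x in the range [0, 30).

7

Successive powers of 17 modulo 31:
  17^0=1  17^1=17  17^2=10  17^3=15  17^4=7  17^5=26
  17^6=8  17^7=12
So 17^7 ≡ 12 (mod 31), giving x = 7.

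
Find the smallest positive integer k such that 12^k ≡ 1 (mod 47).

23

The order of 12 must divide p − 1 = 46 = 2 · 23.
Divisors: 1, 2, 23, 46.
Check each in increasing order: 12^1 ≡ 12;  12^2 ≡ 3;  12^23 ≡ 1.
Smallest exponent giving 1 is 23.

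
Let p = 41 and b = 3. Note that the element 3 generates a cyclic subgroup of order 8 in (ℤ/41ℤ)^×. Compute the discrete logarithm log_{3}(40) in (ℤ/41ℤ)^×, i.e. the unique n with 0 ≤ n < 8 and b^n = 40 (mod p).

Successive powers of 3 modulo 41:
  3^0=1  3^1=3  3^2=9  3^3=27  3^4=40
So 3^4 ≡ 40 (mod 41), giving n = 4.

4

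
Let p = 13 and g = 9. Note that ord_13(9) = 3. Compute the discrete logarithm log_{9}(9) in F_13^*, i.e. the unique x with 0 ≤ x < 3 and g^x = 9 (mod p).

Successive powers of 9 modulo 13:
  9^0=1  9^1=9
So 9^1 ≡ 9 (mod 13), giving x = 1.

1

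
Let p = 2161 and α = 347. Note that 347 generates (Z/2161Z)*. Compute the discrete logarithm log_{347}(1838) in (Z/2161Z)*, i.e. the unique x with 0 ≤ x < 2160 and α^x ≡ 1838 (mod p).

1969

Baby-step giant-step with m = ceil(sqrt(2160)) = 47.
Baby table (347^j mod 2161 for j=0..46):
  0:1  1:347  2:1554  3:1149  4:1079  5:560  6:1991  7:1518
  8:1623  9:1321  10:255  11:2045  12:807  13:1260  14:698  15:174
  16:2031  17:271  18:1114  19:1900  20:195  21:674  22:490  23:1472
  24:788  25:1150  26:1426  27:2114  28:979  29:436  30:22  31:1151
  32:1773  33:1507  34:2128  35:1515  36:582  37:981  38:1130  39:969
  40:1288  41:1770  42:466  43:1788  44:229  45:1667  46:1462
Giant step factor: 347^(-47) ≡ 842 (mod 2161).
Scan 1838·842^i mod 2161 for i = 0, 1, …:
  i=0: 1838   i=1: 320   i=2: 1476   i=3: 217
  i=4: 1190   i=5: 1437   i=6: 1955   i=7: 1589
  i=8: 279   i=9: 1530     …   i=40: 1407
  i=41: 466
Match at i=41, j=42: x = 41·47 + 42 = 1969.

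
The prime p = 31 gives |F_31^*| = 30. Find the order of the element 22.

30

The order of 22 must divide p − 1 = 30 = 2 · 3 · 5.
Divisors: 1, 2, 3, 5, 6, 10, 15, 30.
Check each in increasing order: 22^1 ≡ 22;  22^2 ≡ 19;  22^3 ≡ 15;  22^5 ≡ 6;  22^6 ≡ 8;  22^10 ≡ 5;  22^15 ≡ 30;  22^30 ≡ 1.
Smallest exponent giving 1 is 30.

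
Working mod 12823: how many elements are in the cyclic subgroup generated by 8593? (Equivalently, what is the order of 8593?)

The order of 8593 must divide p − 1 = 12822 = 2 · 3 · 2137.
Divisors: 1, 2, 3, 6, 2137, 4274, 6411, 12822.
Check each in increasing order: 8593^1 ≡ 8593;  8593^2 ≡ 4815;  8593^3 ≡ 8297;  8593^6 ≡ 6345;  8593^2137 ≡ 1.
Smallest exponent giving 1 is 2137.

2137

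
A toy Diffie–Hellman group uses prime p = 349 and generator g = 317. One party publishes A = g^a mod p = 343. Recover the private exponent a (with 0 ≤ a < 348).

Baby-step giant-step with m = ceil(sqrt(348)) = 19.
Baby table (317^j mod 349 for j=0..18):
  0:1  1:317  2:326  3:38  4:180  5:173  6:48  7:209
  8:292  9:79  10:264  11:277  12:210  13:260  14:56  15:302
  16:108  17:34  18:308
Giant step factor: 317^(-19) ≡ 54 (mod 349).
Scan 343·54^i mod 349 for i = 0, 1, …:
  i=0: 343   i=1: 25   i=2: 303   i=3: 308
Match at i=3, j=18: a = 3·19 + 18 = 75.

75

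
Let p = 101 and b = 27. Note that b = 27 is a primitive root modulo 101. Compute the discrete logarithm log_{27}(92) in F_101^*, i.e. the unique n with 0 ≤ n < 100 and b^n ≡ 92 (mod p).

Baby-step giant-step with m = ceil(sqrt(100)) = 10.
Baby table (27^j mod 101 for j=0..9):
  0:1  1:27  2:22  3:89  4:80  5:39  6:43  7:50
  8:37  9:90
Giant step factor: 27^(-10) ≡ 17 (mod 101).
Scan 92·17^i mod 101 for i = 0, 1, …:
  i=0: 92   i=1: 49   i=2: 25   i=3: 21
  i=4: 54   i=5: 9   i=6: 52   i=7: 76
  i=8: 80
Match at i=8, j=4: n = 8·10 + 4 = 84.

84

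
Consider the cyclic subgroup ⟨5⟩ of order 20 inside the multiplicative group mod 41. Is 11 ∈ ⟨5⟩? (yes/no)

no

11 ∈ ⟨5⟩ iff 11^20 ≡ 1 (mod 41), since |⟨5⟩| = 20.
11^20 mod 41 = 40.
Since 40 ≠ 1, 11 does not lie in the subgroup.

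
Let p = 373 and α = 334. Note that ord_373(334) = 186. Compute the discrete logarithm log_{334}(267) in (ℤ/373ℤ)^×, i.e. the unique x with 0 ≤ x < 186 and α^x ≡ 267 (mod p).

182

Baby-step giant-step with m = ceil(sqrt(186)) = 14.
Baby table (334^j mod 373 for j=0..13):
  0:1  1:334  2:29  3:361  4:95  5:25  6:144  7:352
  8:73  9:137  10:252  11:243  12:221  13:333
Giant step factor: 334^(-14) ≡ 192 (mod 373).
Scan 267·192^i mod 373 for i = 0, 1, …:
  i=0: 267   i=1: 163   i=2: 337   i=3: 175
  i=4: 30   i=5: 165   i=6: 348   i=7: 49
  i=8: 83   i=9: 270   i=10: 366   i=11: 148
  i=12: 68   i=13: 1
Match at i=13, j=0: x = 13·14 + 0 = 182.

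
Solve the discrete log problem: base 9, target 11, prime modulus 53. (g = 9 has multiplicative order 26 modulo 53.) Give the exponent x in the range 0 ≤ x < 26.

17

Successive powers of 9 modulo 53:
  9^0=1  9^1=9  9^2=28  9^3=40  9^4=42  9^5=7
  9^6=10  9^7=37  9^8=15  9^9=29  9^10=49  9^11=17
  9^12=47  9^13=52  9^14=44  9^15=25  9^16=13  9^17=11
So 9^17 ≡ 11 (mod 53), giving x = 17.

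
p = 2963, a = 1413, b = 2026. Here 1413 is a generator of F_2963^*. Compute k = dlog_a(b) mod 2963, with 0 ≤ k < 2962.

Baby-step giant-step with m = ceil(sqrt(2962)) = 55.
Baby table (1413^j mod 2963 for j=0..54):
  0:1  1:1413  2:2470  3:2659  4:83  5:1722  6:563  7:1435
  8:963  9:702  10:2284  11:585  12:2891  13:1969  14:2903  15:1147
  16:2913  17:462  18:946  19:385  20:1776  21:2790  22:1480  23:2325
  24:2221  25:456  26:1357  27:380  28:637  29:2292  30:37  31:1910
  32:2500  33:604  34:108  35:1491  36:90  37:2724  38:75  39:2270
  40:1544  41:904  42:299  43:1741  44:743  45:957  46:1113  47:2279
  48:2409  49:2393  50:526  51:2488  52:1426  53:98  54:2176
Giant step factor: 1413^(-55) ≡ 1802 (mod 2963).
Scan 2026·1802^i mod 2963 for i = 0, 1, …:
  i=0: 2026   i=1: 436   i=2: 477   i=3: 284
  i=4: 2132   i=5: 1816   i=6: 1280   i=7: 1346
  i=8: 1758   i=9: 469     …   i=31: 367
  i=32: 585
Match at i=32, j=11: k = 32·55 + 11 = 1771.

1771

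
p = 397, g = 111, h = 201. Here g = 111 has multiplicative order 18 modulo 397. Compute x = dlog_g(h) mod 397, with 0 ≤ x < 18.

13

Successive powers of 111 modulo 397:
  111^0=1  111^1=111  111^2=14  111^3=363  111^4=196  111^5=318
  111^6=362  111^7=85  111^8=304  111^9=396  111^10=286  111^11=383
  111^12=34  111^13=201
So 111^13 ≡ 201 (mod 397), giving x = 13.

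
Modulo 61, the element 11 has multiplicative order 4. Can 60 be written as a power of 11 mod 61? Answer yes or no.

yes

⟨11⟩ has order 4; its elements mod 61 are {1, 11, 50, 60}.
60 is in this set.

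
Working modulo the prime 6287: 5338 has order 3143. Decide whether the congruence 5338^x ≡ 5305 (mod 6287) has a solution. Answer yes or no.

yes

5305 ∈ ⟨5338⟩ iff 5305^3143 ≡ 1 (mod 6287), since |⟨5338⟩| = 3143.
5305^3143 mod 6287 = 1.
Since 1 = 1, 5305 lies in the subgroup.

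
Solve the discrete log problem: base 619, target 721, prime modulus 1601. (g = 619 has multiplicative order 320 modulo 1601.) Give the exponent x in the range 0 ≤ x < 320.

Baby-step giant-step with m = ceil(sqrt(320)) = 18.
Baby table (619^j mod 1601 for j=0..17):
  0:1  1:619  2:522  3:1317  4:314  5:645  6:606  7:480
  8:935  9:804  10:1366  11:226  12:607  13:1099  14:1457  15:520
  16:79  17:871
Giant step factor: 619^(-18) ≡ 1209 (mod 1601).
Scan 721·1209^i mod 1601 for i = 0, 1, …:
  i=0: 721   i=1: 745   i=2: 943   i=3: 175
  i=4: 243   i=5: 804
Match at i=5, j=9: x = 5·18 + 9 = 99.

99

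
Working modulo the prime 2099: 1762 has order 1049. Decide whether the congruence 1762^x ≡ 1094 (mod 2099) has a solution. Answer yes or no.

yes

1094 ∈ ⟨1762⟩ iff 1094^1049 ≡ 1 (mod 2099), since |⟨1762⟩| = 1049.
1094^1049 mod 2099 = 1.
Since 1 = 1, 1094 lies in the subgroup.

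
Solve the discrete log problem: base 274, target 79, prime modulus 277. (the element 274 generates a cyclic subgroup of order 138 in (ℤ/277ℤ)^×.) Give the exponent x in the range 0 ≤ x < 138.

52

Baby-step giant-step with m = ceil(sqrt(138)) = 12.
Baby table (274^j mod 277 for j=0..11):
  0:1  1:274  2:9  3:250  4:81  5:34  6:175  7:29
  8:190  9:261  10:48  11:133
Giant step factor: 274^(-12) ≡ 84 (mod 277).
Scan 79·84^i mod 277 for i = 0, 1, …:
  i=0: 79   i=1: 265   i=2: 100   i=3: 90
  i=4: 81
Match at i=4, j=4: x = 4·12 + 4 = 52.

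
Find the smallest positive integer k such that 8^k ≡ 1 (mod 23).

The order of 8 must divide p − 1 = 22 = 2 · 11.
Divisors: 1, 2, 11, 22.
Check each in increasing order: 8^1 ≡ 8;  8^2 ≡ 18;  8^11 ≡ 1.
Smallest exponent giving 1 is 11.

11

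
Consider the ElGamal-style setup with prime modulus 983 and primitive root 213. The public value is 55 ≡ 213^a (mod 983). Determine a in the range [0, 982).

660

Baby-step giant-step with m = ceil(sqrt(982)) = 32.
Baby table (213^j mod 983 for j=0..31):
  0:1  1:213  2:151  3:707  4:192  5:593  6:485  7:90
  8:493  9:811  10:718  11:569  12:288  13:398  14:236  15:135
  16:248  17:725  18:94  19:362  20:432  21:597  22:354  23:694
  24:372  25:596  26:141  27:543  28:648  29:404  30:531  31:58
Giant step factor: 213^(-32) ≡ 340 (mod 983).
Scan 55·340^i mod 983 for i = 0, 1, …:
  i=0: 55   i=1: 23   i=2: 939   i=3: 768
  i=4: 625   i=5: 172   i=6: 483   i=7: 59
  i=8: 400   i=9: 346     …   i=19: 221
  i=20: 432
Match at i=20, j=20: a = 20·32 + 20 = 660.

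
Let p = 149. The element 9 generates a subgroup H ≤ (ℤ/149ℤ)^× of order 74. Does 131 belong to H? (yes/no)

no

131 ∈ ⟨9⟩ iff 131^74 ≡ 1 (mod 149), since |⟨9⟩| = 74.
131^74 mod 149 = 148.
Since 148 ≠ 1, 131 does not lie in the subgroup.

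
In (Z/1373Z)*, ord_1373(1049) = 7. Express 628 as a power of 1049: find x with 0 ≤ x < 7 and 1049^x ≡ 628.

Successive powers of 1049 modulo 1373:
  1049^0=1  1049^1=1049  1049^2=628
So 1049^2 ≡ 628 (mod 1373), giving x = 2.

2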